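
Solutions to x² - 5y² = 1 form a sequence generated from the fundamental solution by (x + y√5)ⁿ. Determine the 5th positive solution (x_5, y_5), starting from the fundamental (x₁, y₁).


Step 1: Find the fundamental solution (x₁, y₁) of x² - 5y² = 1.
  Expand √5 as a continued fraction. a₀ = ⌊√5⌋ = 2; iterate m_{k+1} = d_k·a_k − m_k, d_{k+1} = (5 − m_{k+1}²)/d_k, a_{k+1} = ⌊(a₀ + m_{k+1})/d_{k+1}⌋ (starting m₀ = 0, d₀ = 1), with convergents p_k = a_k·p_{k-1} + p_{k-2}, q_k = a_k·q_{k-1} + q_{k-2} (p₋₁ = 1, q₋₁ = 0):
  k = 0: a₀ = 2; p₀/q₀ = 2/1; p₀² − 5·q₀² = 4 − 5 = -1.
  k = 1: m = 2, d = 1, a = ⌊(2 + 2)/1⌋ = 4; p/q = (4·2 + 1)/(4·1 + 0) = 9/4; p² − 5·q² = 81 − 80 = 1.
  The first convergent with p² − 5·q² = 1 gives the fundamental solution (x₁, y₁) = (9, 4).
Step 2: Apply the recurrence (x_{n+1}, y_{n+1}) = (x₁x_n + 5y₁y_n, x₁y_n + y₁x_n) repeatedly.
  From (x_1, y_1) = (9, 4): x_2 = 9·9 + 5·4·4 = 161; y_2 = 9·4 + 4·9 = 72.
  From (x_2, y_2) = (161, 72): x_3 = 9·161 + 5·4·72 = 2889; y_3 = 9·72 + 4·161 = 1292.
  From (x_3, y_3) = (2889, 1292): x_4 = 9·2889 + 5·4·1292 = 51841; y_4 = 9·1292 + 4·2889 = 23184.
  From (x_4, y_4) = (51841, 23184): x_5 = 9·51841 + 5·4·23184 = 930249; y_5 = 9·23184 + 4·51841 = 416020.
Step 3: Verify x_5² - 5·y_5² = 865363202001 - 865363202000 = 1 (should be 1). ✓

(x_1, y_1) = (9, 4); (x_5, y_5) = (930249, 416020).


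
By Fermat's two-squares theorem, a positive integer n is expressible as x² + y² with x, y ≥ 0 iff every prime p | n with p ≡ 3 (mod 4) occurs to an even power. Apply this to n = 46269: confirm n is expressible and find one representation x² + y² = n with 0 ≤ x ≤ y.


Step 1: Factor n = 46269 = 3^2 · 53 · 97.
Step 2: Check the mod-4 condition on each prime factor: 3 ≡ 3 (mod 4), exponent 2 (must be even); 53 ≡ 1 (mod 4), exponent 1; 97 ≡ 1 (mod 4), exponent 1.
All primes ≡ 3 (mod 4) appear to even exponent (or don't appear), so by the two-squares theorem n IS expressible as a sum of two squares.
Step 3: Build a representation. Group n = k² · m with k = 3 and m = 53 · 97 = 5141 (a product of primes ≡ 1 (mod 4)); a representation of m scales to one of n via (k·x)² + (k·y)² = k²(x² + y²). Each prime p ≡ 1 (mod 4) is itself a sum of two squares; find a² by testing p − a² for a perfect square:
  53: 53 − 1² = 52, 53 − 2² = 49 = 7² ⇒ 53 = 2² + 7².
  97: 97 − 1² = 96, 97 − 2² = 93, 97 − 3² = 88, 97 − 4² = 81 = 9² ⇒ 97 = 4² + 9².
  Combine using the Brahmagupta–Fibonacci identity (a² + b²)(c² + d²) = (ac − bd)² + (ad + bc)² = (ac + bd)² + (ad − bc)²:
  53 · 97 = 5141: from (2² + 7²)(4² + 9²), take (2·4 − 7·9, 2·9 + 7·4) = (8 − 63, 18 + 28) = (-55, 46); dropping signs (only squares matter) gives (55, 46); check 55² + 46² = 3025 + 2116 = 5141 ✓.
  Scale by k = 3: (3·55, 3·46) = (165, 138).
Step 4: Order so x ≤ y and verify: 138² + 165² = 19044 + 27225 = 46269 = n. ✓

n = 46269 = 138² + 165² (one valid representation with x ≤ y).


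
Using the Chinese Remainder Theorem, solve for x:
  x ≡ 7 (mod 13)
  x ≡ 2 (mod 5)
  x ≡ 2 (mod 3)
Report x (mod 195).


Moduli 13, 5, 3 are pairwise coprime; by CRT there is a unique solution modulo M = 13 · 5 · 3 = 195.
Solve pairwise, accumulating the modulus:
  Start with x ≡ 7 (mod 13).
  Combine with x ≡ 2 (mod 5): since gcd(13, 5) = 1, we get a unique residue mod 65.
    Write x = 7 + 13·t and substitute into x ≡ 2 (mod 5): 13·t ≡ 2 − 7 = -5 (mod 5).
    Reduce coefficients mod 5: 3·t ≡ 0 (mod 5).
    The inverse of 3 mod 5 is 2 (since 3·2 = 6 = 1·5 + 1), so t ≡ 2·0 = 0 ≡ 0 (mod 5).
    Then x = 7 + 13·0 = 7, valid modulo lcm(13, 5) = 65: x ≡ 7 (mod 65).
  Combine with x ≡ 2 (mod 3): since gcd(65, 3) = 1, we get a unique residue mod 195.
    Write x = 7 + 65·t and substitute into x ≡ 2 (mod 3): 65·t ≡ 2 − 7 = -5 (mod 3).
    Reduce coefficients mod 3: 2·t ≡ 1 (mod 3).
    The inverse of 2 mod 3 is 2 (since 2·2 = 4 = 1·3 + 1), so t ≡ 2·1 = 2 ≡ 2 (mod 3).
    Then x = 7 + 65·2 = 137, valid modulo lcm(65, 3) = 195: x ≡ 137 (mod 195).
Verify: 137 mod 13 = 7 ✓, 137 mod 5 = 2 ✓, 137 mod 3 = 2 ✓.

x ≡ 137 (mod 195).


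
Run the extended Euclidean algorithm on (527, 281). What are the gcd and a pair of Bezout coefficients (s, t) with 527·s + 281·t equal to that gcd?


Euclidean algorithm on (527, 281) — divide until remainder is 0:
  527 = 1 · 281 + 246
  281 = 1 · 246 + 35
  246 = 7 · 35 + 1
  35 = 35 · 1 + 0
gcd(527, 281) = 1.
Track Bezout coefficients alongside the remainders: start with r₀ = 527 = a·1 + b·0 (s = 1, t = 0) and r₁ = 281 = a·0 + b·1 (s = 0, t = 1); each new remainder r_{k+1} = r_{k-1} − q_k·r_k inherits s_{k+1} = s_{k-1} − q_k·s_k, t_{k+1} = t_{k-1} − q_k·t_k, so r_k = a·s_k + b·t_k at every step:
  q = 1: r = 246, s = 1 − 1·0 = 1, t = 0 − 1·1 = -1  (check: 527·1 + 281·(-1) = 246)
  q = 1: r = 35, s = 0 − 1·1 = -1, t = 1 − 1·(-1) = 2  (check: 527·(-1) + 281·2 = 35)
  q = 7: r = 1, s = 1 − 7·(-1) = 8, t = -1 − 7·2 = -15  (check: 527·8 + 281·(-15) = 1)
The row with r = 1 (the gcd) gives the Bezout coefficients s = 8, t = -15.
Result: 527 · (8) + 281 · (-15) = 1.

gcd(527, 281) = 1; s = 8, t = -15 (check: 527·8 + 281·(-15) = 1).


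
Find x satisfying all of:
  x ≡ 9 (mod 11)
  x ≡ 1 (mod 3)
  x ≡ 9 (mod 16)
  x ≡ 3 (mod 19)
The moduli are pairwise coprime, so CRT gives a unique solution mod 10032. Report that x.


Product of moduli M = 11 · 3 · 16 · 19 = 10032.
Merge one congruence at a time:
  Start: x ≡ 9 (mod 11).
  Combine with x ≡ 1 (mod 3); new modulus lcm = 33.
    Write x = 9 + 11·t and substitute into x ≡ 1 (mod 3): 11·t ≡ 1 − 9 = -8 (mod 3).
    Reduce coefficients mod 3: 2·t ≡ 1 (mod 3).
    The inverse of 2 mod 3 is 2 (since 2·2 = 4 = 1·3 + 1), so t ≡ 2·1 = 2 ≡ 2 (mod 3).
    Then x = 9 + 11·2 = 31, valid modulo lcm(11, 3) = 33: x ≡ 31 (mod 33).
  Combine with x ≡ 9 (mod 16); new modulus lcm = 528.
    Write x = 31 + 33·t and substitute into x ≡ 9 (mod 16): 33·t ≡ 9 − 31 = -22 (mod 16).
    Reduce coefficients mod 16: 1·t ≡ 10 (mod 16).
    So t ≡ 10 (mod 16).
    Then x = 31 + 33·10 = 361, valid modulo lcm(33, 16) = 528: x ≡ 361 (mod 528).
  Combine with x ≡ 3 (mod 19); new modulus lcm = 10032.
    Write x = 361 + 528·t and substitute into x ≡ 3 (mod 19): 528·t ≡ 3 − 361 = -358 (mod 19).
    Reduce coefficients mod 19: 15·t ≡ 3 (mod 19).
    The inverse of 15 mod 19 is 14 (since 15·14 = 210 = 11·19 + 1), so t ≡ 14·3 = 42 ≡ 4 (mod 19).
    Then x = 361 + 528·4 = 2473, valid modulo lcm(528, 19) = 10032: x ≡ 2473 (mod 10032).
Verify against each original: 2473 mod 11 = 9, 2473 mod 3 = 1, 2473 mod 16 = 9, 2473 mod 19 = 3.

x ≡ 2473 (mod 10032).


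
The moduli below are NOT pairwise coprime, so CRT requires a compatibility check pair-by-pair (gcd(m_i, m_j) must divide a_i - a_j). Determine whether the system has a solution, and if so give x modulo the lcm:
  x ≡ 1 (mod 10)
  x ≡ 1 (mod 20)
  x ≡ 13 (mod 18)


Moduli 10, 20, 18 are not pairwise coprime, so CRT works modulo lcm(m_i) when all pairwise compatibility conditions hold.
Pairwise compatibility: gcd(m_i, m_j) must divide a_i - a_j for every pair.
Merge one congruence at a time:
  Start: x ≡ 1 (mod 10).
  Combine with x ≡ 1 (mod 20): gcd(10, 20) = 10; 1 - 1 = 0, which IS divisible by 10, so compatible.
    Write x = 1 + 10·t and substitute into x ≡ 1 (mod 20): 10·t ≡ 1 − 1 = 0 (mod 20).
    Divide the congruence (and modulus) by g = 10: 1·t ≡ 0 (mod 2).
    So t ≡ 0 (mod 2).
    Then x = 1 + 10·0 = 1, valid modulo lcm(10, 20) = 20: x ≡ 1 (mod 20).
  Combine with x ≡ 13 (mod 18): gcd(20, 18) = 2; 13 - 1 = 12, which IS divisible by 2, so compatible.
    Write x = 1 + 20·t and substitute into x ≡ 13 (mod 18): 20·t ≡ 13 − 1 = 12 (mod 18).
    Divide the congruence (and modulus) by g = 2: 10·t ≡ 6 (mod 9).
    Reduce coefficients mod 9: 1·t ≡ 6 (mod 9).
    So t ≡ 6 (mod 9).
    Then x = 1 + 20·6 = 121, valid modulo lcm(20, 18) = 180: x ≡ 121 (mod 180).
Verify: 121 mod 10 = 1, 121 mod 20 = 1, 121 mod 18 = 13.

x ≡ 121 (mod 180).


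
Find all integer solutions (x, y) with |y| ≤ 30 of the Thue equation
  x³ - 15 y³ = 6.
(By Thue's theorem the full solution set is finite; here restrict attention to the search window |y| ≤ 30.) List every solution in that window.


The equation is x³ - 15y³ = 6. For fixed y, x³ = 15·y³ + 6, so a solution requires the RHS to be a perfect cube.
Strategy: iterate y from -30 to 30, compute RHS = 15·y³ + 6, and check whether it is a (positive or negative) perfect cube.
Check small values of y:
  y = 0: RHS = 6 is not a perfect cube.
  y = 1: RHS = 21 is not a perfect cube.
  y = -1: RHS = -9 is not a perfect cube.
  y = 2: RHS = 126 is not a perfect cube.
  y = -2: RHS = -114 is not a perfect cube.
  y = 3: RHS = 411 is not a perfect cube.
  y = -3: RHS = -399 is not a perfect cube.
Continuing the search up to |y| = 30 finds no solutions either.
No (x, y) in the scanned range satisfies the equation.

No integer solutions with |y| ≤ 30.


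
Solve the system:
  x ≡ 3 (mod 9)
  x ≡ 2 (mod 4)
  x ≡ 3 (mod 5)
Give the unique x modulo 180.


Moduli 9, 4, 5 are pairwise coprime; by CRT there is a unique solution modulo M = 9 · 4 · 5 = 180.
Solve pairwise, accumulating the modulus:
  Start with x ≡ 3 (mod 9).
  Combine with x ≡ 2 (mod 4): since gcd(9, 4) = 1, we get a unique residue mod 36.
    Write x = 3 + 9·t and substitute into x ≡ 2 (mod 4): 9·t ≡ 2 − 3 = -1 (mod 4).
    Reduce coefficients mod 4: 1·t ≡ 3 (mod 4).
    So t ≡ 3 (mod 4).
    Then x = 3 + 9·3 = 30, valid modulo lcm(9, 4) = 36: x ≡ 30 (mod 36).
  Combine with x ≡ 3 (mod 5): since gcd(36, 5) = 1, we get a unique residue mod 180.
    Write x = 30 + 36·t and substitute into x ≡ 3 (mod 5): 36·t ≡ 3 − 30 = -27 (mod 5).
    Reduce coefficients mod 5: 1·t ≡ 3 (mod 5).
    So t ≡ 3 (mod 5).
    Then x = 30 + 36·3 = 138, valid modulo lcm(36, 5) = 180: x ≡ 138 (mod 180).
Verify: 138 mod 9 = 3 ✓, 138 mod 4 = 2 ✓, 138 mod 5 = 3 ✓.

x ≡ 138 (mod 180).


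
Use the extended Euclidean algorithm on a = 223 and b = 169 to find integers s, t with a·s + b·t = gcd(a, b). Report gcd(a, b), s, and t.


Euclidean algorithm on (223, 169) — divide until remainder is 0:
  223 = 1 · 169 + 54
  169 = 3 · 54 + 7
  54 = 7 · 7 + 5
  7 = 1 · 5 + 2
  5 = 2 · 2 + 1
  2 = 2 · 1 + 0
gcd(223, 169) = 1.
Track Bezout coefficients alongside the remainders: start with r₀ = 223 = a·1 + b·0 (s = 1, t = 0) and r₁ = 169 = a·0 + b·1 (s = 0, t = 1); each new remainder r_{k+1} = r_{k-1} − q_k·r_k inherits s_{k+1} = s_{k-1} − q_k·s_k, t_{k+1} = t_{k-1} − q_k·t_k, so r_k = a·s_k + b·t_k at every step:
  q = 1: r = 54, s = 1 − 1·0 = 1, t = 0 − 1·1 = -1  (check: 223·1 + 169·(-1) = 54)
  q = 3: r = 7, s = 0 − 3·1 = -3, t = 1 − 3·(-1) = 4  (check: 223·(-3) + 169·4 = 7)
  q = 7: r = 5, s = 1 − 7·(-3) = 22, t = -1 − 7·4 = -29  (check: 223·22 + 169·(-29) = 5)
  q = 1: r = 2, s = -3 − 1·22 = -25, t = 4 − 1·(-29) = 33  (check: 223·(-25) + 169·33 = 2)
  q = 2: r = 1, s = 22 − 2·(-25) = 72, t = -29 − 2·33 = -95  (check: 223·72 + 169·(-95) = 1)
The row with r = 1 (the gcd) gives the Bezout coefficients s = 72, t = -95.
Result: 223 · (72) + 169 · (-95) = 1.

gcd(223, 169) = 1; s = 72, t = -95 (check: 223·72 + 169·(-95) = 1).


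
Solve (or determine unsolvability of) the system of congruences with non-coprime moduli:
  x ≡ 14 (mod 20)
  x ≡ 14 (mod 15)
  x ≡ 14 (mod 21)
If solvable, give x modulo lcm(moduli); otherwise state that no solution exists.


Moduli 20, 15, 21 are not pairwise coprime, so CRT works modulo lcm(m_i) when all pairwise compatibility conditions hold.
Pairwise compatibility: gcd(m_i, m_j) must divide a_i - a_j for every pair.
Merge one congruence at a time:
  Start: x ≡ 14 (mod 20).
  Combine with x ≡ 14 (mod 15): gcd(20, 15) = 5; 14 - 14 = 0, which IS divisible by 5, so compatible.
    Write x = 14 + 20·t and substitute into x ≡ 14 (mod 15): 20·t ≡ 14 − 14 = 0 (mod 15).
    Divide the congruence (and modulus) by g = 5: 4·t ≡ 0 (mod 3).
    Reduce coefficients mod 3: 1·t ≡ 0 (mod 3).
    So t ≡ 0 (mod 3).
    Then x = 14 + 20·0 = 14, valid modulo lcm(20, 15) = 60: x ≡ 14 (mod 60).
  Combine with x ≡ 14 (mod 21): gcd(60, 21) = 3; 14 - 14 = 0, which IS divisible by 3, so compatible.
    Write x = 14 + 60·t and substitute into x ≡ 14 (mod 21): 60·t ≡ 14 − 14 = 0 (mod 21).
    Divide the congruence (and modulus) by g = 3: 20·t ≡ 0 (mod 7).
    Reduce coefficients mod 7: 6·t ≡ 0 (mod 7).
    The inverse of 6 mod 7 is 6 (since 6·6 = 36 = 5·7 + 1), so t ≡ 6·0 = 0 ≡ 0 (mod 7).
    Then x = 14 + 60·0 = 14, valid modulo lcm(60, 21) = 420: x ≡ 14 (mod 420).
Verify: 14 mod 20 = 14, 14 mod 15 = 14, 14 mod 21 = 14.

x ≡ 14 (mod 420).


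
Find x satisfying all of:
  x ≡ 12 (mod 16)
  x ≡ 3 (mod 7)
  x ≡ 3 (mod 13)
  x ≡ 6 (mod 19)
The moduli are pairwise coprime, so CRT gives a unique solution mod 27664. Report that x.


Product of moduli M = 16 · 7 · 13 · 19 = 27664.
Merge one congruence at a time:
  Start: x ≡ 12 (mod 16).
  Combine with x ≡ 3 (mod 7); new modulus lcm = 112.
    Write x = 12 + 16·t and substitute into x ≡ 3 (mod 7): 16·t ≡ 3 − 12 = -9 (mod 7).
    Reduce coefficients mod 7: 2·t ≡ 5 (mod 7).
    The inverse of 2 mod 7 is 4 (since 2·4 = 8 = 1·7 + 1), so t ≡ 4·5 = 20 ≡ 6 (mod 7).
    Then x = 12 + 16·6 = 108, valid modulo lcm(16, 7) = 112: x ≡ 108 (mod 112).
  Combine with x ≡ 3 (mod 13); new modulus lcm = 1456.
    Write x = 108 + 112·t and substitute into x ≡ 3 (mod 13): 112·t ≡ 3 − 108 = -105 (mod 13).
    Reduce coefficients mod 13: 8·t ≡ 12 (mod 13).
    The inverse of 8 mod 13 is 5 (since 8·5 = 40 = 3·13 + 1), so t ≡ 5·12 = 60 ≡ 8 (mod 13).
    Then x = 108 + 112·8 = 1004, valid modulo lcm(112, 13) = 1456: x ≡ 1004 (mod 1456).
  Combine with x ≡ 6 (mod 19); new modulus lcm = 27664.
    Write x = 1004 + 1456·t and substitute into x ≡ 6 (mod 19): 1456·t ≡ 6 − 1004 = -998 (mod 19).
    Reduce coefficients mod 19: 12·t ≡ 9 (mod 19).
    The inverse of 12 mod 19 is 8 (since 12·8 = 96 = 5·19 + 1), so t ≡ 8·9 = 72 ≡ 15 (mod 19).
    Then x = 1004 + 1456·15 = 22844, valid modulo lcm(1456, 19) = 27664: x ≡ 22844 (mod 27664).
Verify against each original: 22844 mod 16 = 12, 22844 mod 7 = 3, 22844 mod 13 = 3, 22844 mod 19 = 6.

x ≡ 22844 (mod 27664).


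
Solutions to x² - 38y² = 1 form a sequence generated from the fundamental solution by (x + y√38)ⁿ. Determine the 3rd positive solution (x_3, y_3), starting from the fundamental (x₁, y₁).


Step 1: Find the fundamental solution (x₁, y₁) of x² - 38y² = 1.
  Expand √38 as a continued fraction. a₀ = ⌊√38⌋ = 6; iterate m_{k+1} = d_k·a_k − m_k, d_{k+1} = (38 − m_{k+1}²)/d_k, a_{k+1} = ⌊(a₀ + m_{k+1})/d_{k+1}⌋ (starting m₀ = 0, d₀ = 1), with convergents p_k = a_k·p_{k-1} + p_{k-2}, q_k = a_k·q_{k-1} + q_{k-2} (p₋₁ = 1, q₋₁ = 0):
  k = 0: a₀ = 6; p₀/q₀ = 6/1; p₀² − 38·q₀² = 36 − 38 = -2.
  k = 1: m = 6, d = 2, a = ⌊(6 + 6)/2⌋ = 6; p/q = (6·6 + 1)/(6·1 + 0) = 37/6; p² − 38·q² = 1369 − 1368 = 1.
  The first convergent with p² − 38·q² = 1 gives the fundamental solution (x₁, y₁) = (37, 6).
Step 2: Apply the recurrence (x_{n+1}, y_{n+1}) = (x₁x_n + 38y₁y_n, x₁y_n + y₁x_n) repeatedly.
  From (x_1, y_1) = (37, 6): x_2 = 37·37 + 38·6·6 = 2737; y_2 = 37·6 + 6·37 = 444.
  From (x_2, y_2) = (2737, 444): x_3 = 37·2737 + 38·6·444 = 202501; y_3 = 37·444 + 6·2737 = 32850.
Step 3: Verify x_3² - 38·y_3² = 41006655001 - 41006655000 = 1 (should be 1). ✓

(x_1, y_1) = (37, 6); (x_3, y_3) = (202501, 32850).


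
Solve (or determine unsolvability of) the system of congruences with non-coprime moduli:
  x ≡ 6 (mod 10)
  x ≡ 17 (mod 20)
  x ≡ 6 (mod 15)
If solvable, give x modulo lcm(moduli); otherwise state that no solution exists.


Moduli 10, 20, 15 are not pairwise coprime, so CRT works modulo lcm(m_i) when all pairwise compatibility conditions hold.
Pairwise compatibility: gcd(m_i, m_j) must divide a_i - a_j for every pair.
Merge one congruence at a time:
  Start: x ≡ 6 (mod 10).
  Combine with x ≡ 17 (mod 20): gcd(10, 20) = 10, and 17 - 6 = 11 is NOT divisible by 10.
    ⇒ system is inconsistent (no integer solution).

No solution (the system is inconsistent).


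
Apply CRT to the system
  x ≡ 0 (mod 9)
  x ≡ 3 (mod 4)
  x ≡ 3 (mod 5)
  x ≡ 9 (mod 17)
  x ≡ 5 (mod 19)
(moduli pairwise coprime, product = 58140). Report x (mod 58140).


Product of moduli M = 9 · 4 · 5 · 17 · 19 = 58140.
Merge one congruence at a time:
  Start: x ≡ 0 (mod 9).
  Combine with x ≡ 3 (mod 4); new modulus lcm = 36.
    Write x = 0 + 9·t and substitute into x ≡ 3 (mod 4): 9·t ≡ 3 − 0 = 3 (mod 4).
    Reduce coefficients mod 4: 1·t ≡ 3 (mod 4).
    So t ≡ 3 (mod 4).
    Then x = 0 + 9·3 = 27, valid modulo lcm(9, 4) = 36: x ≡ 27 (mod 36).
  Combine with x ≡ 3 (mod 5); new modulus lcm = 180.
    Write x = 27 + 36·t and substitute into x ≡ 3 (mod 5): 36·t ≡ 3 − 27 = -24 (mod 5).
    Reduce coefficients mod 5: 1·t ≡ 1 (mod 5).
    So t ≡ 1 (mod 5).
    Then x = 27 + 36·1 = 63, valid modulo lcm(36, 5) = 180: x ≡ 63 (mod 180).
  Combine with x ≡ 9 (mod 17); new modulus lcm = 3060.
    Write x = 63 + 180·t and substitute into x ≡ 9 (mod 17): 180·t ≡ 9 − 63 = -54 (mod 17).
    Reduce coefficients mod 17: 10·t ≡ 14 (mod 17).
    The inverse of 10 mod 17 is 12 (since 10·12 = 120 = 7·17 + 1), so t ≡ 12·14 = 168 ≡ 15 (mod 17).
    Then x = 63 + 180·15 = 2763, valid modulo lcm(180, 17) = 3060: x ≡ 2763 (mod 3060).
  Combine with x ≡ 5 (mod 19); new modulus lcm = 58140.
    Write x = 2763 + 3060·t and substitute into x ≡ 5 (mod 19): 3060·t ≡ 5 − 2763 = -2758 (mod 19).
    Reduce coefficients mod 19: 1·t ≡ 16 (mod 19).
    So t ≡ 16 (mod 19).
    Then x = 2763 + 3060·16 = 51723, valid modulo lcm(3060, 19) = 58140: x ≡ 51723 (mod 58140).
Verify against each original: 51723 mod 9 = 0, 51723 mod 4 = 3, 51723 mod 5 = 3, 51723 mod 17 = 9, 51723 mod 19 = 5.

x ≡ 51723 (mod 58140).


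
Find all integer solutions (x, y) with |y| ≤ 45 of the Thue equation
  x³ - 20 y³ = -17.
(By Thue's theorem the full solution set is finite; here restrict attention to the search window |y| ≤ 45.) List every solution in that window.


The equation is x³ - 20y³ = -17. For fixed y, x³ = 20·y³ − 17, so a solution requires the RHS to be a perfect cube.
Strategy: iterate y from -45 to 45, compute RHS = 20·y³ − 17, and check whether it is a (positive or negative) perfect cube.
Check small values of y:
  y = 0: RHS = -17 is not a perfect cube.
  y = 1: RHS = 3 is not a perfect cube.
  y = -1: RHS = -37 is not a perfect cube.
  y = 2: RHS = 143 is not a perfect cube.
  y = -2: RHS = -177 is not a perfect cube.
  y = 3: RHS = 523 is not a perfect cube.
  y = -3: RHS = -557 is not a perfect cube.
Continuing the search up to |y| = 45 finds no solutions either.
No (x, y) in the scanned range satisfies the equation.

No integer solutions with |y| ≤ 45.


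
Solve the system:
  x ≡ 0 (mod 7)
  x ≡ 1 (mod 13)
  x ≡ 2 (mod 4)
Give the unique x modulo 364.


Moduli 7, 13, 4 are pairwise coprime; by CRT there is a unique solution modulo M = 7 · 13 · 4 = 364.
Solve pairwise, accumulating the modulus:
  Start with x ≡ 0 (mod 7).
  Combine with x ≡ 1 (mod 13): since gcd(7, 13) = 1, we get a unique residue mod 91.
    Write x = 0 + 7·t and substitute into x ≡ 1 (mod 13): 7·t ≡ 1 − 0 = 1 (mod 13).
    The inverse of 7 mod 13 is 2 (since 7·2 = 14 = 1·13 + 1), so t ≡ 2·1 = 2 ≡ 2 (mod 13).
    Then x = 0 + 7·2 = 14, valid modulo lcm(7, 13) = 91: x ≡ 14 (mod 91).
  Combine with x ≡ 2 (mod 4): since gcd(91, 4) = 1, we get a unique residue mod 364.
    Write x = 14 + 91·t and substitute into x ≡ 2 (mod 4): 91·t ≡ 2 − 14 = -12 (mod 4).
    Reduce coefficients mod 4: 3·t ≡ 0 (mod 4).
    The inverse of 3 mod 4 is 3 (since 3·3 = 9 = 2·4 + 1), so t ≡ 3·0 = 0 ≡ 0 (mod 4).
    Then x = 14 + 91·0 = 14, valid modulo lcm(91, 4) = 364: x ≡ 14 (mod 364).
Verify: 14 mod 7 = 0 ✓, 14 mod 13 = 1 ✓, 14 mod 4 = 2 ✓.

x ≡ 14 (mod 364).


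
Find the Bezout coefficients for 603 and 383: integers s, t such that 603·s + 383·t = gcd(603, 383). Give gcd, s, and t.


Euclidean algorithm on (603, 383) — divide until remainder is 0:
  603 = 1 · 383 + 220
  383 = 1 · 220 + 163
  220 = 1 · 163 + 57
  163 = 2 · 57 + 49
  57 = 1 · 49 + 8
  49 = 6 · 8 + 1
  8 = 8 · 1 + 0
gcd(603, 383) = 1.
Track Bezout coefficients alongside the remainders: start with r₀ = 603 = a·1 + b·0 (s = 1, t = 0) and r₁ = 383 = a·0 + b·1 (s = 0, t = 1); each new remainder r_{k+1} = r_{k-1} − q_k·r_k inherits s_{k+1} = s_{k-1} − q_k·s_k, t_{k+1} = t_{k-1} − q_k·t_k, so r_k = a·s_k + b·t_k at every step:
  q = 1: r = 220, s = 1 − 1·0 = 1, t = 0 − 1·1 = -1  (check: 603·1 + 383·(-1) = 220)
  q = 1: r = 163, s = 0 − 1·1 = -1, t = 1 − 1·(-1) = 2  (check: 603·(-1) + 383·2 = 163)
  q = 1: r = 57, s = 1 − 1·(-1) = 2, t = -1 − 1·2 = -3  (check: 603·2 + 383·(-3) = 57)
  q = 2: r = 49, s = -1 − 2·2 = -5, t = 2 − 2·(-3) = 8  (check: 603·(-5) + 383·8 = 49)
  q = 1: r = 8, s = 2 − 1·(-5) = 7, t = -3 − 1·8 = -11  (check: 603·7 + 383·(-11) = 8)
  q = 6: r = 1, s = -5 − 6·7 = -47, t = 8 − 6·(-11) = 74  (check: 603·(-47) + 383·74 = 1)
The row with r = 1 (the gcd) gives the Bezout coefficients s = -47, t = 74.
Result: 603 · (-47) + 383 · (74) = 1.

gcd(603, 383) = 1; s = -47, t = 74 (check: 603·(-47) + 383·74 = 1).


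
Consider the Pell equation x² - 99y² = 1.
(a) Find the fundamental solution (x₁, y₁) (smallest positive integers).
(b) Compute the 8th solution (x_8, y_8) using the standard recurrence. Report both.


Step 1: Find the fundamental solution (x₁, y₁) of x² - 99y² = 1.
  Expand √99 as a continued fraction. a₀ = ⌊√99⌋ = 9; iterate m_{k+1} = d_k·a_k − m_k, d_{k+1} = (99 − m_{k+1}²)/d_k, a_{k+1} = ⌊(a₀ + m_{k+1})/d_{k+1}⌋ (starting m₀ = 0, d₀ = 1), with convergents p_k = a_k·p_{k-1} + p_{k-2}, q_k = a_k·q_{k-1} + q_{k-2} (p₋₁ = 1, q₋₁ = 0):
  k = 0: a₀ = 9; p₀/q₀ = 9/1; p₀² − 99·q₀² = 81 − 99 = -18.
  k = 1: m = 9, d = 18, a = ⌊(9 + 9)/18⌋ = 1; p/q = (1·9 + 1)/(1·1 + 0) = 10/1; p² − 99·q² = 100 − 99 = 1.
  The first convergent with p² − 99·q² = 1 gives the fundamental solution (x₁, y₁) = (10, 1).
Step 2: Apply the recurrence (x_{n+1}, y_{n+1}) = (x₁x_n + 99y₁y_n, x₁y_n + y₁x_n) repeatedly.
  From (x_1, y_1) = (10, 1): x_2 = 10·10 + 99·1·1 = 199; y_2 = 10·1 + 1·10 = 20.
  From (x_2, y_2) = (199, 20): x_3 = 10·199 + 99·1·20 = 3970; y_3 = 10·20 + 1·199 = 399.
  From (x_3, y_3) = (3970, 399): x_4 = 10·3970 + 99·1·399 = 79201; y_4 = 10·399 + 1·3970 = 7960.
  From (x_4, y_4) = (79201, 7960): x_5 = 10·79201 + 99·1·7960 = 1580050; y_5 = 10·7960 + 1·79201 = 158801.
  From (x_5, y_5) = (1580050, 158801): x_6 = 10·1580050 + 99·1·158801 = 31521799; y_6 = 10·158801 + 1·1580050 = 3168060.
  From (x_6, y_6) = (31521799, 3168060): x_7 = 10·31521799 + 99·1·3168060 = 628855930; y_7 = 10·3168060 + 1·31521799 = 63202399.
  From (x_7, y_7) = (628855930, 63202399): x_8 = 10·628855930 + 99·1·63202399 = 12545596801; y_8 = 10·63202399 + 1·628855930 = 1260879920.
Step 3: Verify x_8² - 99·y_8² = 157391999093261433601 - 157391999093261433600 = 1 (should be 1). ✓

(x_1, y_1) = (10, 1); (x_8, y_8) = (12545596801, 1260879920).


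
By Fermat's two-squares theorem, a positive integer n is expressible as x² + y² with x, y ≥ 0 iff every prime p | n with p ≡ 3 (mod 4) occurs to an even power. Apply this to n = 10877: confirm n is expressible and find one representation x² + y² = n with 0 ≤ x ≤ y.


Step 1: Factor n = 10877 = 73 · 149.
Step 2: Check the mod-4 condition on each prime factor: 73 ≡ 1 (mod 4), exponent 1; 149 ≡ 1 (mod 4), exponent 1.
All primes ≡ 3 (mod 4) appear to even exponent (or don't appear), so by the two-squares theorem n IS expressible as a sum of two squares.
Step 3: Build a representation. Here n = 73 · 149 is a product of primes ≡ 1 (mod 4). Each prime p ≡ 1 (mod 4) is itself a sum of two squares; find a² by testing p − a² for a perfect square:
  73: 73 − 1² = 72, 73 − 2² = 69, 73 − 3² = 64 = 8² ⇒ 73 = 3² + 8².
  149: 149 − 1² = 148, 149 − 2² = 145, 149 − 3² = 140, 149 − 4² = 133, 149 − 5² = 124, 149 − 6² = 113, 149 − 7² = 100 = 10² ⇒ 149 = 7² + 10².
  Combine using the Brahmagupta–Fibonacci identity (a² + b²)(c² + d²) = (ac − bd)² + (ad + bc)² = (ac + bd)² + (ad − bc)²:
  73 · 149 = 10877: from (3² + 8²)(7² + 10²), take (3·7 − 8·10, 3·10 + 8·7) = (21 − 80, 30 + 56) = (-59, 86); dropping signs (only squares matter) gives (59, 86); check 59² + 86² = 3481 + 7396 = 10877 ✓.
Step 4: Order so x ≤ y and verify: 59² + 86² = 3481 + 7396 = 10877 = n. ✓

n = 10877 = 59² + 86² (one valid representation with x ≤ y).


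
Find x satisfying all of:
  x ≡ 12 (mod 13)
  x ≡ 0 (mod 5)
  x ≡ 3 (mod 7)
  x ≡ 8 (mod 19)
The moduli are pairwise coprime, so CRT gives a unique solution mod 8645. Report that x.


Product of moduli M = 13 · 5 · 7 · 19 = 8645.
Merge one congruence at a time:
  Start: x ≡ 12 (mod 13).
  Combine with x ≡ 0 (mod 5); new modulus lcm = 65.
    Write x = 12 + 13·t and substitute into x ≡ 0 (mod 5): 13·t ≡ 0 − 12 = -12 (mod 5).
    Reduce coefficients mod 5: 3·t ≡ 3 (mod 5).
    The inverse of 3 mod 5 is 2 (since 3·2 = 6 = 1·5 + 1), so t ≡ 2·3 = 6 ≡ 1 (mod 5).
    Then x = 12 + 13·1 = 25, valid modulo lcm(13, 5) = 65: x ≡ 25 (mod 65).
  Combine with x ≡ 3 (mod 7); new modulus lcm = 455.
    Write x = 25 + 65·t and substitute into x ≡ 3 (mod 7): 65·t ≡ 3 − 25 = -22 (mod 7).
    Reduce coefficients mod 7: 2·t ≡ 6 (mod 7).
    The inverse of 2 mod 7 is 4 (since 2·4 = 8 = 1·7 + 1), so t ≡ 4·6 = 24 ≡ 3 (mod 7).
    Then x = 25 + 65·3 = 220, valid modulo lcm(65, 7) = 455: x ≡ 220 (mod 455).
  Combine with x ≡ 8 (mod 19); new modulus lcm = 8645.
    Write x = 220 + 455·t and substitute into x ≡ 8 (mod 19): 455·t ≡ 8 − 220 = -212 (mod 19).
    Reduce coefficients mod 19: 18·t ≡ 16 (mod 19).
    The inverse of 18 mod 19 is 18 (since 18·18 = 324 = 17·19 + 1), so t ≡ 18·16 = 288 ≡ 3 (mod 19).
    Then x = 220 + 455·3 = 1585, valid modulo lcm(455, 19) = 8645: x ≡ 1585 (mod 8645).
Verify against each original: 1585 mod 13 = 12, 1585 mod 5 = 0, 1585 mod 7 = 3, 1585 mod 19 = 8.

x ≡ 1585 (mod 8645).


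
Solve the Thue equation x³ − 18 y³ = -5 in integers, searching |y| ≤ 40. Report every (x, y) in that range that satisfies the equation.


The equation is x³ - 18y³ = -5. For fixed y, x³ = 18·y³ − 5, so a solution requires the RHS to be a perfect cube.
Strategy: iterate y from -40 to 40, compute RHS = 18·y³ − 5, and check whether it is a (positive or negative) perfect cube.
Check small values of y:
  y = 0: RHS = -5 is not a perfect cube.
  y = 1: RHS = 13 is not a perfect cube.
  y = -1: RHS = -23 is not a perfect cube.
  y = 2: RHS = 139 is not a perfect cube.
  y = -2: RHS = -149 is not a perfect cube.
  y = 3: RHS = 481 is not a perfect cube.
  y = -3: RHS = -491 is not a perfect cube.
Continuing the search up to |y| = 40 finds no solutions either.
No (x, y) in the scanned range satisfies the equation.

No integer solutions with |y| ≤ 40.


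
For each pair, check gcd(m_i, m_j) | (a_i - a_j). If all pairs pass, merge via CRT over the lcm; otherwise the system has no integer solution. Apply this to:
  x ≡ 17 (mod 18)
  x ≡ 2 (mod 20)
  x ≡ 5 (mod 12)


Moduli 18, 20, 12 are not pairwise coprime, so CRT works modulo lcm(m_i) when all pairwise compatibility conditions hold.
Pairwise compatibility: gcd(m_i, m_j) must divide a_i - a_j for every pair.
Merge one congruence at a time:
  Start: x ≡ 17 (mod 18).
  Combine with x ≡ 2 (mod 20): gcd(18, 20) = 2, and 2 - 17 = -15 is NOT divisible by 2.
    ⇒ system is inconsistent (no integer solution).

No solution (the system is inconsistent).


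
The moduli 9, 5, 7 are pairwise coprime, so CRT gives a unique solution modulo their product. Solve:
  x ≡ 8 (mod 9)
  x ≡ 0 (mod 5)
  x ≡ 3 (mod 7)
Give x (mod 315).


Moduli 9, 5, 7 are pairwise coprime; by CRT there is a unique solution modulo M = 9 · 5 · 7 = 315.
Solve pairwise, accumulating the modulus:
  Start with x ≡ 8 (mod 9).
  Combine with x ≡ 0 (mod 5): since gcd(9, 5) = 1, we get a unique residue mod 45.
    Write x = 8 + 9·t and substitute into x ≡ 0 (mod 5): 9·t ≡ 0 − 8 = -8 (mod 5).
    Reduce coefficients mod 5: 4·t ≡ 2 (mod 5).
    The inverse of 4 mod 5 is 4 (since 4·4 = 16 = 3·5 + 1), so t ≡ 4·2 = 8 ≡ 3 (mod 5).
    Then x = 8 + 9·3 = 35, valid modulo lcm(9, 5) = 45: x ≡ 35 (mod 45).
  Combine with x ≡ 3 (mod 7): since gcd(45, 7) = 1, we get a unique residue mod 315.
    Write x = 35 + 45·t and substitute into x ≡ 3 (mod 7): 45·t ≡ 3 − 35 = -32 (mod 7).
    Reduce coefficients mod 7: 3·t ≡ 3 (mod 7).
    The inverse of 3 mod 7 is 5 (since 3·5 = 15 = 2·7 + 1), so t ≡ 5·3 = 15 ≡ 1 (mod 7).
    Then x = 35 + 45·1 = 80, valid modulo lcm(45, 7) = 315: x ≡ 80 (mod 315).
Verify: 80 mod 9 = 8 ✓, 80 mod 5 = 0 ✓, 80 mod 7 = 3 ✓.

x ≡ 80 (mod 315).


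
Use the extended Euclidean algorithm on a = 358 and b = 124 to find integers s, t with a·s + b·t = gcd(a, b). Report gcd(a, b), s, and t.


Euclidean algorithm on (358, 124) — divide until remainder is 0:
  358 = 2 · 124 + 110
  124 = 1 · 110 + 14
  110 = 7 · 14 + 12
  14 = 1 · 12 + 2
  12 = 6 · 2 + 0
gcd(358, 124) = 2.
Track Bezout coefficients alongside the remainders: start with r₀ = 358 = a·1 + b·0 (s = 1, t = 0) and r₁ = 124 = a·0 + b·1 (s = 0, t = 1); each new remainder r_{k+1} = r_{k-1} − q_k·r_k inherits s_{k+1} = s_{k-1} − q_k·s_k, t_{k+1} = t_{k-1} − q_k·t_k, so r_k = a·s_k + b·t_k at every step:
  q = 2: r = 110, s = 1 − 2·0 = 1, t = 0 − 2·1 = -2  (check: 358·1 + 124·(-2) = 110)
  q = 1: r = 14, s = 0 − 1·1 = -1, t = 1 − 1·(-2) = 3  (check: 358·(-1) + 124·3 = 14)
  q = 7: r = 12, s = 1 − 7·(-1) = 8, t = -2 − 7·3 = -23  (check: 358·8 + 124·(-23) = 12)
  q = 1: r = 2, s = -1 − 1·8 = -9, t = 3 − 1·(-23) = 26  (check: 358·(-9) + 124·26 = 2)
The row with r = 2 (the gcd) gives the Bezout coefficients s = -9, t = 26.
Result: 358 · (-9) + 124 · (26) = 2.

gcd(358, 124) = 2; s = -9, t = 26 (check: 358·(-9) + 124·26 = 2).


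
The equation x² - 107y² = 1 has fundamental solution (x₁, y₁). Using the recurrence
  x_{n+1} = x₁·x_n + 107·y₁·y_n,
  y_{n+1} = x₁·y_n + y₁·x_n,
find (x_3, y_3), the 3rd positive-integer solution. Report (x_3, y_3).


Step 1: Find the fundamental solution (x₁, y₁) of x² - 107y² = 1.
  Expand √107 as a continued fraction. a₀ = ⌊√107⌋ = 10; iterate m_{k+1} = d_k·a_k − m_k, d_{k+1} = (107 − m_{k+1}²)/d_k, a_{k+1} = ⌊(a₀ + m_{k+1})/d_{k+1}⌋ (starting m₀ = 0, d₀ = 1), with convergents p_k = a_k·p_{k-1} + p_{k-2}, q_k = a_k·q_{k-1} + q_{k-2} (p₋₁ = 1, q₋₁ = 0):
  k = 0: a₀ = 10; p₀/q₀ = 10/1; p₀² − 107·q₀² = 100 − 107 = -7.
  k = 1: m = 10, d = 7, a = ⌊(10 + 10)/7⌋ = 2; p/q = (2·10 + 1)/(2·1 + 0) = 21/2; p² − 107·q² = 441 − 428 = 13.
  k = 2: m = 4, d = 13, a = ⌊(10 + 4)/13⌋ = 1; p/q = (1·21 + 10)/(1·2 + 1) = 31/3; p² − 107·q² = 961 − 963 = -2.
  k = 3: m = 9, d = 2, a = ⌊(10 + 9)/2⌋ = 9; p/q = (9·31 + 21)/(9·3 + 2) = 300/29; p² − 107·q² = 90000 − 89987 = 13.
  k = 4: m = 9, d = 13, a = ⌊(10 + 9)/13⌋ = 1; p/q = (1·300 + 31)/(1·29 + 3) = 331/32; p² − 107·q² = 109561 − 109568 = -7.
  k = 5: m = 4, d = 7, a = ⌊(10 + 4)/7⌋ = 2; p/q = (2·331 + 300)/(2·32 + 29) = 962/93; p² − 107·q² = 925444 − 925443 = 1.
  The first convergent with p² − 107·q² = 1 gives the fundamental solution (x₁, y₁) = (962, 93).
Step 2: Apply the recurrence (x_{n+1}, y_{n+1}) = (x₁x_n + 107y₁y_n, x₁y_n + y₁x_n) repeatedly.
  From (x_1, y_1) = (962, 93): x_2 = 962·962 + 107·93·93 = 1850887; y_2 = 962·93 + 93·962 = 178932.
  From (x_2, y_2) = (1850887, 178932): x_3 = 962·1850887 + 107·93·178932 = 3561105626; y_3 = 962·178932 + 93·1850887 = 344265075.
Step 3: Verify x_3² - 107·y_3² = 12681473279528851876 - 12681473279528851875 = 1 (should be 1). ✓

(x_1, y_1) = (962, 93); (x_3, y_3) = (3561105626, 344265075).


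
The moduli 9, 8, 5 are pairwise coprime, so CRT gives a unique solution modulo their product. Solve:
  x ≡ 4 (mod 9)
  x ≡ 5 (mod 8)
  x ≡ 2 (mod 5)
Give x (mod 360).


Moduli 9, 8, 5 are pairwise coprime; by CRT there is a unique solution modulo M = 9 · 8 · 5 = 360.
Solve pairwise, accumulating the modulus:
  Start with x ≡ 4 (mod 9).
  Combine with x ≡ 5 (mod 8): since gcd(9, 8) = 1, we get a unique residue mod 72.
    Write x = 4 + 9·t and substitute into x ≡ 5 (mod 8): 9·t ≡ 5 − 4 = 1 (mod 8).
    Reduce coefficients mod 8: 1·t ≡ 1 (mod 8).
    So t ≡ 1 (mod 8).
    Then x = 4 + 9·1 = 13, valid modulo lcm(9, 8) = 72: x ≡ 13 (mod 72).
  Combine with x ≡ 2 (mod 5): since gcd(72, 5) = 1, we get a unique residue mod 360.
    Write x = 13 + 72·t and substitute into x ≡ 2 (mod 5): 72·t ≡ 2 − 13 = -11 (mod 5).
    Reduce coefficients mod 5: 2·t ≡ 4 (mod 5).
    The inverse of 2 mod 5 is 3 (since 2·3 = 6 = 1·5 + 1), so t ≡ 3·4 = 12 ≡ 2 (mod 5).
    Then x = 13 + 72·2 = 157, valid modulo lcm(72, 5) = 360: x ≡ 157 (mod 360).
Verify: 157 mod 9 = 4 ✓, 157 mod 8 = 5 ✓, 157 mod 5 = 2 ✓.

x ≡ 157 (mod 360).


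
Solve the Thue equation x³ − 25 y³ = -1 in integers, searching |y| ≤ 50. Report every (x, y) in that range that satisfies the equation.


The equation is x³ - 25y³ = -1. For fixed y, x³ = 25·y³ − 1, so a solution requires the RHS to be a perfect cube.
Strategy: iterate y from -50 to 50, compute RHS = 25·y³ − 1, and check whether it is a (positive or negative) perfect cube.
Check small values of y:
  y = 0: RHS = -1 = (-1)³ ⇒ x = -1 works.
  y = 1: RHS = 24 is not a perfect cube.
  y = -1: RHS = -26 is not a perfect cube.
  y = 2: RHS = 199 is not a perfect cube.
  y = -2: RHS = -201 is not a perfect cube.
  y = 3: RHS = 674 is not a perfect cube.
  y = -3: RHS = -676 is not a perfect cube.
Continuing the search up to |y| = 50 finds no further solutions beyond those listed.
Collected solutions: (-1, 0).

Solutions (with |y| ≤ 50): (-1, 0).


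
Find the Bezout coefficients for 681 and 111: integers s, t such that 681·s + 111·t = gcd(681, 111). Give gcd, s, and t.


Euclidean algorithm on (681, 111) — divide until remainder is 0:
  681 = 6 · 111 + 15
  111 = 7 · 15 + 6
  15 = 2 · 6 + 3
  6 = 2 · 3 + 0
gcd(681, 111) = 3.
Track Bezout coefficients alongside the remainders: start with r₀ = 681 = a·1 + b·0 (s = 1, t = 0) and r₁ = 111 = a·0 + b·1 (s = 0, t = 1); each new remainder r_{k+1} = r_{k-1} − q_k·r_k inherits s_{k+1} = s_{k-1} − q_k·s_k, t_{k+1} = t_{k-1} − q_k·t_k, so r_k = a·s_k + b·t_k at every step:
  q = 6: r = 15, s = 1 − 6·0 = 1, t = 0 − 6·1 = -6  (check: 681·1 + 111·(-6) = 15)
  q = 7: r = 6, s = 0 − 7·1 = -7, t = 1 − 7·(-6) = 43  (check: 681·(-7) + 111·43 = 6)
  q = 2: r = 3, s = 1 − 2·(-7) = 15, t = -6 − 2·43 = -92  (check: 681·15 + 111·(-92) = 3)
The row with r = 3 (the gcd) gives the Bezout coefficients s = 15, t = -92.
Result: 681 · (15) + 111 · (-92) = 3.

gcd(681, 111) = 3; s = 15, t = -92 (check: 681·15 + 111·(-92) = 3).


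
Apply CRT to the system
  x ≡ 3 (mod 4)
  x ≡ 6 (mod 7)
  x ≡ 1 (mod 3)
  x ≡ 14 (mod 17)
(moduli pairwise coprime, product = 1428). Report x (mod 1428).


Product of moduli M = 4 · 7 · 3 · 17 = 1428.
Merge one congruence at a time:
  Start: x ≡ 3 (mod 4).
  Combine with x ≡ 6 (mod 7); new modulus lcm = 28.
    Write x = 3 + 4·t and substitute into x ≡ 6 (mod 7): 4·t ≡ 6 − 3 = 3 (mod 7).
    The inverse of 4 mod 7 is 2 (since 4·2 = 8 = 1·7 + 1), so t ≡ 2·3 = 6 ≡ 6 (mod 7).
    Then x = 3 + 4·6 = 27, valid modulo lcm(4, 7) = 28: x ≡ 27 (mod 28).
  Combine with x ≡ 1 (mod 3); new modulus lcm = 84.
    Write x = 27 + 28·t and substitute into x ≡ 1 (mod 3): 28·t ≡ 1 − 27 = -26 (mod 3).
    Reduce coefficients mod 3: 1·t ≡ 1 (mod 3).
    So t ≡ 1 (mod 3).
    Then x = 27 + 28·1 = 55, valid modulo lcm(28, 3) = 84: x ≡ 55 (mod 84).
  Combine with x ≡ 14 (mod 17); new modulus lcm = 1428.
    Write x = 55 + 84·t and substitute into x ≡ 14 (mod 17): 84·t ≡ 14 − 55 = -41 (mod 17).
    Reduce coefficients mod 17: 16·t ≡ 10 (mod 17).
    The inverse of 16 mod 17 is 16 (since 16·16 = 256 = 15·17 + 1), so t ≡ 16·10 = 160 ≡ 7 (mod 17).
    Then x = 55 + 84·7 = 643, valid modulo lcm(84, 17) = 1428: x ≡ 643 (mod 1428).
Verify against each original: 643 mod 4 = 3, 643 mod 7 = 6, 643 mod 3 = 1, 643 mod 17 = 14.

x ≡ 643 (mod 1428).


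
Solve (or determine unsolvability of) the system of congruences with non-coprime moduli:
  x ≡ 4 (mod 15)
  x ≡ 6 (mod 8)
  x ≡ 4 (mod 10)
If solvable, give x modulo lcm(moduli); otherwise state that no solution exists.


Moduli 15, 8, 10 are not pairwise coprime, so CRT works modulo lcm(m_i) when all pairwise compatibility conditions hold.
Pairwise compatibility: gcd(m_i, m_j) must divide a_i - a_j for every pair.
Merge one congruence at a time:
  Start: x ≡ 4 (mod 15).
  Combine with x ≡ 6 (mod 8): gcd(15, 8) = 1; 6 - 4 = 2, which IS divisible by 1, so compatible.
    Write x = 4 + 15·t and substitute into x ≡ 6 (mod 8): 15·t ≡ 6 − 4 = 2 (mod 8).
    Reduce coefficients mod 8: 7·t ≡ 2 (mod 8).
    The inverse of 7 mod 8 is 7 (since 7·7 = 49 = 6·8 + 1), so t ≡ 7·2 = 14 ≡ 6 (mod 8).
    Then x = 4 + 15·6 = 94, valid modulo lcm(15, 8) = 120: x ≡ 94 (mod 120).
  Combine with x ≡ 4 (mod 10): gcd(120, 10) = 10; 4 - 94 = -90, which IS divisible by 10, so compatible.
    Write x = 94 + 120·t and substitute into x ≡ 4 (mod 10): 120·t ≡ 4 − 94 = -90 (mod 10).
    Divide the congruence (and modulus) by g = 10: 12·t ≡ -9 (mod 1).
    Modulo 1 every t works; take t = 0.
    Then x = 94 + 120·0 = 94, valid modulo lcm(120, 10) = 120: x ≡ 94 (mod 120).
Verify: 94 mod 15 = 4, 94 mod 8 = 6, 94 mod 10 = 4.

x ≡ 94 (mod 120).


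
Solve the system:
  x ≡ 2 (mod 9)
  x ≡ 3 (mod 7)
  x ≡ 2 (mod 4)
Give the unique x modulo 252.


Moduli 9, 7, 4 are pairwise coprime; by CRT there is a unique solution modulo M = 9 · 7 · 4 = 252.
Solve pairwise, accumulating the modulus:
  Start with x ≡ 2 (mod 9).
  Combine with x ≡ 3 (mod 7): since gcd(9, 7) = 1, we get a unique residue mod 63.
    Write x = 2 + 9·t and substitute into x ≡ 3 (mod 7): 9·t ≡ 3 − 2 = 1 (mod 7).
    Reduce coefficients mod 7: 2·t ≡ 1 (mod 7).
    The inverse of 2 mod 7 is 4 (since 2·4 = 8 = 1·7 + 1), so t ≡ 4·1 = 4 ≡ 4 (mod 7).
    Then x = 2 + 9·4 = 38, valid modulo lcm(9, 7) = 63: x ≡ 38 (mod 63).
  Combine with x ≡ 2 (mod 4): since gcd(63, 4) = 1, we get a unique residue mod 252.
    Write x = 38 + 63·t and substitute into x ≡ 2 (mod 4): 63·t ≡ 2 − 38 = -36 (mod 4).
    Reduce coefficients mod 4: 3·t ≡ 0 (mod 4).
    The inverse of 3 mod 4 is 3 (since 3·3 = 9 = 2·4 + 1), so t ≡ 3·0 = 0 ≡ 0 (mod 4).
    Then x = 38 + 63·0 = 38, valid modulo lcm(63, 4) = 252: x ≡ 38 (mod 252).
Verify: 38 mod 9 = 2 ✓, 38 mod 7 = 3 ✓, 38 mod 4 = 2 ✓.

x ≡ 38 (mod 252).


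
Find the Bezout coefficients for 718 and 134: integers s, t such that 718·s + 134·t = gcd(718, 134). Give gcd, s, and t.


Euclidean algorithm on (718, 134) — divide until remainder is 0:
  718 = 5 · 134 + 48
  134 = 2 · 48 + 38
  48 = 1 · 38 + 10
  38 = 3 · 10 + 8
  10 = 1 · 8 + 2
  8 = 4 · 2 + 0
gcd(718, 134) = 2.
Track Bezout coefficients alongside the remainders: start with r₀ = 718 = a·1 + b·0 (s = 1, t = 0) and r₁ = 134 = a·0 + b·1 (s = 0, t = 1); each new remainder r_{k+1} = r_{k-1} − q_k·r_k inherits s_{k+1} = s_{k-1} − q_k·s_k, t_{k+1} = t_{k-1} − q_k·t_k, so r_k = a·s_k + b·t_k at every step:
  q = 5: r = 48, s = 1 − 5·0 = 1, t = 0 − 5·1 = -5  (check: 718·1 + 134·(-5) = 48)
  q = 2: r = 38, s = 0 − 2·1 = -2, t = 1 − 2·(-5) = 11  (check: 718·(-2) + 134·11 = 38)
  q = 1: r = 10, s = 1 − 1·(-2) = 3, t = -5 − 1·11 = -16  (check: 718·3 + 134·(-16) = 10)
  q = 3: r = 8, s = -2 − 3·3 = -11, t = 11 − 3·(-16) = 59  (check: 718·(-11) + 134·59 = 8)
  q = 1: r = 2, s = 3 − 1·(-11) = 14, t = -16 − 1·59 = -75  (check: 718·14 + 134·(-75) = 2)
The row with r = 2 (the gcd) gives the Bezout coefficients s = 14, t = -75.
Result: 718 · (14) + 134 · (-75) = 2.

gcd(718, 134) = 2; s = 14, t = -75 (check: 718·14 + 134·(-75) = 2).
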